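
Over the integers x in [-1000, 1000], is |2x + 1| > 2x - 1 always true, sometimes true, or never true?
Over all integers in [-1000, 1000], LHS − RHS is smallest at x = 0, where it equals 2:
x = 0: LHS = |2·0 + 1| = |1| = 1, RHS = 2·0 - 1 = -1; 1 > -1 — holds
At the ends of the range:
x = -1000: LHS = |2·(-1000) + 1| = |-1999| = 1999, RHS = 2·(-1000) - 1 = -2001; 1999 > -2001 — holds
x = 1000: LHS = |2·1000 + 1| = |2001| = 2001, RHS = 2·1000 - 1 = 1999; 2001 > 1999 — holds
Hence LHS − RHS is never zero or negative, i.e. LHS > RHS throughout, so the relation holds for every integer in [-1000, 1000].

No counterexample exists.

Answer: Always true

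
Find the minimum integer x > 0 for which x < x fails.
Testing positive integers:
x = 1: 1 < 1 — FAILS  ← smallest positive counterexample

Answer: x = 1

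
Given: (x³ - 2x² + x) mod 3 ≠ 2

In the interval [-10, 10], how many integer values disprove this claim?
Counterexamples in [-10, 10]: {-10, -7, -4, -1, 2, 5, 8}.

Counting them gives 7 values.

Answer: 7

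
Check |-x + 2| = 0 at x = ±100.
x = 100: LHS = |-100 + 2| = |-98| = 98; 98 = 0 — FAILS
x = -100: LHS = |-(-100) + 2| = |102| = 102; 102 = 0 — FAILS

Answer: No, fails for both x = 100 and x = -100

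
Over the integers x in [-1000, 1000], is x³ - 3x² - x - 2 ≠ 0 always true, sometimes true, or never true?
Track d = LHS − RHS over the integers in [-1000, 1000]. Equality would need d = 0, but d changes sign only between consecutive integers, jumping over 0:
x = 3: LHS = 3³ - 3·3² - 3 - 2 = -5; -5 ≠ 0 — holds  (d = -5)
x = 4: LHS = 4³ - 3·4² - 4 - 2 = 10; 10 ≠ 0 — holds  (d = 10)
Away from these crossings d keeps a constant sign, and checking every integer in [-1000, 1000] confirms d ≠ 0 throughout. Hence the two sides are never equal, so the relation holds for every integer in [-1000, 1000].

No counterexample exists.

Answer: Always true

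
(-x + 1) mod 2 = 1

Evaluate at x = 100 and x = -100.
x = 100: LHS = (-100 + 1) mod 2 = (-99) mod 2 = 1; 1 = 1 — holds
x = -100: LHS = (-(-100) + 1) mod 2 = 101 mod 2 = 1; 1 = 1 — holds

Answer: Yes, holds for both x = 100 and x = -100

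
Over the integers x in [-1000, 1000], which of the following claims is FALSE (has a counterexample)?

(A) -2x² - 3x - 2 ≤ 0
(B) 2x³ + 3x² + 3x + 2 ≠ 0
(A) Over all integers in [-1000, 1000], LHS − RHS is largest at x = -1, where it equals -1:
x = -1: LHS = -2·(-1)² - 3·(-1) - 2 = -1; -1 ≤ 0 — holds
At the ends of the range:
x = -1000: LHS = -2·(-1000)² - 3·(-1000) - 2 = -1997002; -1997002 ≤ 0 — holds
x = 1000: LHS = -2·1000² - 3·1000 - 2 = -2003002; -2003002 ≤ 0 — holds
Hence LHS − RHS is never positive, i.e. LHS ≤ RHS throughout, so the relation holds for every integer in [-1000, 1000].

(B) x = -1: LHS = 2·(-1)³ + 3·(-1)² + 3·(-1) + 2 = 0; 0 ≠ 0 — FAILS

Only (B) has a counterexample.

Answer: B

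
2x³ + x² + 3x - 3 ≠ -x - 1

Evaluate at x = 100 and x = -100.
x = 100: LHS = 2·100³ + 100² + 3·100 - 3 = 2010297, RHS = -100 - 1 = -101; 2010297 ≠ -101 — holds
x = -100: LHS = 2·(-100)³ + (-100)² + 3·(-100) - 3 = -1990303, RHS = -(-100) - 1 = 99; -1990303 ≠ 99 — holds

Answer: Yes, holds for both x = 100 and x = -100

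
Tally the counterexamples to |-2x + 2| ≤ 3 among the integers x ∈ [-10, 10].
Counterexamples in [-10, 10]: {-10, -9, -8, -7, -6, -5, -4, -3, -2, -1, 3, 4, 5, 6, 7, 8, 9, 10}.

Counting them gives 18 values.

Answer: 18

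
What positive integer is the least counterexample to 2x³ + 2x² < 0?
Testing positive integers:
x = 1: LHS = 2·1³ + 2·1² = 4; 4 < 0 — FAILS  ← smallest positive counterexample

Answer: x = 1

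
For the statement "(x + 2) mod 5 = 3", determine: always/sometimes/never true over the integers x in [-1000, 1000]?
Holds at x = 1: LHS = (1 + 2) mod 5 = 3 mod 5 = 3; 3 = 3 — holds
Fails at x = 0: LHS = (0 + 2) mod 5 = 2 mod 5 = 2; 2 = 3 — FAILS
It is satisfied by some integers in the range but not all.

Answer: Sometimes true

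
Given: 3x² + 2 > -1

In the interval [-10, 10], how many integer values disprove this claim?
Over all integers in [-10, 10], LHS − RHS is smallest at x = 0, where it equals 3:
x = 0: LHS = 3·0² + 2 = 2; 2 > -1 — holds
At the ends of the range:
x = -10: LHS = 3·(-10)² + 2 = 302; 302 > -1 — holds
x = 10: LHS = 3·10² + 2 = 302; 302 > -1 — holds
Hence LHS − RHS is never zero or negative, i.e. LHS > RHS throughout, so the relation holds for every integer in [-10, 10].

No counterexample appears in that range.

Answer: 0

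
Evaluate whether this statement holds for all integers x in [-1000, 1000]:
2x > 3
The claim fails at x = 0:
x = 0: LHS = 2·0 = 0; 0 > 3 — FAILS

Because a single integer refutes it, the statement is false.

Answer: False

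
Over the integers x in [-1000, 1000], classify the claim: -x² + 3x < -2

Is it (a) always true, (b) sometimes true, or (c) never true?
Holds at x = -1: LHS = -(-1)² + 3·(-1) = -4; -4 < -2 — holds
Fails at x = 0: LHS = -0² + 3·0 = 0; 0 < -2 — FAILS
It is satisfied by some integers in the range but not all.

Answer: Sometimes true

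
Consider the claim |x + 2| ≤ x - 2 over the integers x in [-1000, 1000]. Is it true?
The claim fails at x = 0:
x = 0: LHS = |0 + 2| = |2| = 2, RHS = 0 - 2 = -2; 2 ≤ -2 — FAILS

Because a single integer refutes it, the statement is false.

Answer: False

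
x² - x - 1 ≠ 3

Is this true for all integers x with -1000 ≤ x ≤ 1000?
Track d = LHS − RHS over the integers in [-1000, 1000]. Equality would need d = 0, but d changes sign only between consecutive integers, jumping over 0:
x = -2: LHS = (-2)² - (-2) - 1 = 5; 5 ≠ 3 — holds  (d = 2)
x = -1: LHS = (-1)² - (-1) - 1 = 1; 1 ≠ 3 — holds  (d = -2)
x = 2: LHS = 2² - 2 - 1 = 1; 1 ≠ 3 — holds  (d = -2)
x = 3: LHS = 3² - 3 - 1 = 5; 5 ≠ 3 — holds  (d = 2)
Away from these crossings d keeps a constant sign, and checking every integer in [-1000, 1000] confirms d ≠ 0 throughout. Hence the two sides are never equal, so the relation holds for every integer in [-1000, 1000].

No counterexample exists.

Answer: True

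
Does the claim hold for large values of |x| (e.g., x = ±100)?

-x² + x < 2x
x = 100: LHS = -100² + 100 = -9900, RHS = 2·100 = 200; -9900 < 200 — holds
x = -100: LHS = -(-100)² + (-100) = -10100, RHS = 2·(-100) = -200; -10100 < -200 — holds

Answer: Yes, holds for both x = 100 and x = -100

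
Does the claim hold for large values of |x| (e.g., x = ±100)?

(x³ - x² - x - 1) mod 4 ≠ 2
x = 100: LHS = (100³ - 100² - 100 - 1) mod 4 = 989899 mod 4 = 3; 3 ≠ 2 — holds
x = -100: LHS = ((-100)³ - (-100)² - (-100) - 1) mod 4 = (-1009901) mod 4 = 3; 3 ≠ 2 — holds

Answer: Yes, holds for both x = 100 and x = -100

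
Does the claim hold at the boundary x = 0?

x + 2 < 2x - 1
x = 0: LHS = 0 + 2 = 2, RHS = 2·0 - 1 = -1; 2 < -1 — FAILS

The relation fails at x = 0, so x = 0 is a counterexample.

Answer: No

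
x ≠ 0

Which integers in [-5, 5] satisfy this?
Holds for: {-5, -4, -3, -2, -1, 1, 2, 3, 4, 5}
Fails for: {0}

Answer: {-5, -4, -3, -2, -1, 1, 2, 3, 4, 5}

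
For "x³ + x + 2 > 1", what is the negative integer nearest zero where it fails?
Testing negative integers from -1 downward:
x = -1: LHS = (-1)³ + (-1) + 2 = 0; 0 > 1 — FAILS  ← closest negative counterexample to 0

Answer: x = -1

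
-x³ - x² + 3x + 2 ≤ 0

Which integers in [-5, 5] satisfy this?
Holds for: {-2, -1, 2, 3, 4, 5}
Fails for: {-5, -4, -3, 0, 1}

Answer: {-2, -1, 2, 3, 4, 5}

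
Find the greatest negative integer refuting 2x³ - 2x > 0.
Testing negative integers from -1 downward:
x = -1: LHS = 2·(-1)³ - 2·(-1) = 0; 0 > 0 — FAILS  ← closest negative counterexample to 0

Answer: x = -1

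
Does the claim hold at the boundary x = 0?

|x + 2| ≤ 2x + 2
x = 0: LHS = |0 + 2| = |2| = 2, RHS = 2·0 + 2 = 2; 2 ≤ 2 — holds

The relation is satisfied at x = 0.

Answer: Yes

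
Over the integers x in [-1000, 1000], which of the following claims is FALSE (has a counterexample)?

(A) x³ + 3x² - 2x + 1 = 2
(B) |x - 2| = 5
(A) x = 0: LHS = 0³ + 3·0² - 2·0 + 1 = 1; 1 = 2 — FAILS
(B) x = 0: LHS = |0 - 2| = |-2| = 2; 2 = 5 — FAILS

Answer: Both A and B are false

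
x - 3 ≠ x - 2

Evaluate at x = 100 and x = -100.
x = 100: LHS = 100 - 3 = 97, RHS = 100 - 2 = 98; 97 ≠ 98 — holds
x = -100: LHS = (-100) - 3 = -103, RHS = (-100) - 2 = -102; -103 ≠ -102 — holds

Answer: Yes, holds for both x = 100 and x = -100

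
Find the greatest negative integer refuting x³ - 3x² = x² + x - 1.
Testing negative integers from -1 downward:
x = -1: LHS = (-1)³ - 3·(-1)² = -4, RHS = (-1)² + (-1) - 1 = -1; -4 = -1 — FAILS  ← closest negative counterexample to 0

Answer: x = -1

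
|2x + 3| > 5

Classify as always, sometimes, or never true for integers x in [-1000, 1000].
Holds at x = 2: LHS = |2·2 + 3| = |7| = 7; 7 > 5 — holds
Fails at x = 0: LHS = |2·0 + 3| = |3| = 3; 3 > 5 — FAILS
It is satisfied by some integers in the range but not all.

Answer: Sometimes true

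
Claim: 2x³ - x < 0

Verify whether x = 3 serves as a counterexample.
Substitute x = 3 into the relation:
x = 3: LHS = 2·3³ - 3 = 51; 51 < 0 — FAILS

Since the claim fails at x = 3, this value is a counterexample.

Answer: Yes, x = 3 is a counterexample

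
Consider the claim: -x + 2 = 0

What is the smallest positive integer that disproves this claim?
Testing positive integers:
x = 1: LHS = -1 + 2 = 1; 1 = 0 — FAILS  ← smallest positive counterexample

Answer: x = 1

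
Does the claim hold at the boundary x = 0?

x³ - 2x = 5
x = 0: LHS = 0³ - 2·0 = 0; 0 = 5 — FAILS

The relation fails at x = 0, so x = 0 is a counterexample.

Answer: No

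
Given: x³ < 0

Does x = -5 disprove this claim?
Substitute x = -5 into the relation:
x = -5: LHS = (-5)³ = -125; -125 < 0 — holds

The claim holds here, so x = -5 is not a counterexample. (A counterexample exists elsewhere, e.g. x = 0.)

Answer: No, x = -5 is not a counterexample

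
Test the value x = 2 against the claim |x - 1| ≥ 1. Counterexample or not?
Substitute x = 2 into the relation:
x = 2: LHS = |2 - 1| = |1| = 1; 1 ≥ 1 — holds

The claim holds here, so x = 2 is not a counterexample. (A counterexample exists elsewhere, e.g. x = 1.)

Answer: No, x = 2 is not a counterexample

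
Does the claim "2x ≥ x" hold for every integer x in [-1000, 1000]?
The claim fails at x = -1:
x = -1: LHS = 2·(-1) = -2; -2 ≥ -1 — FAILS

Because a single integer refutes it, the statement is false.

Answer: False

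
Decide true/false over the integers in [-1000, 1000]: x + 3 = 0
The claim fails at x = 0:
x = 0: LHS = 0 + 3 = 3; 3 = 0 — FAILS

Because a single integer refutes it, the statement is false.

Answer: False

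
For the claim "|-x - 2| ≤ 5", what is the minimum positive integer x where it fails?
Testing positive integers:
x = 1: LHS = |-1 - 2| = |-3| = 3; 3 ≤ 5 — holds
x = 2: LHS = |-2 - 2| = |-4| = 4; 4 ≤ 5 — holds
x = 3: LHS = |-3 - 2| = |-5| = 5; 5 ≤ 5 — holds
x = 4: LHS = |-4 - 2| = |-6| = 6; 6 ≤ 5 — FAILS  ← smallest positive counterexample

Answer: x = 4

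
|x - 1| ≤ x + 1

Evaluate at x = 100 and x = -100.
x = 100: LHS = |100 - 1| = |99| = 99, RHS = 100 + 1 = 101; 99 ≤ 101 — holds
x = -100: LHS = |(-100) - 1| = |-101| = 101, RHS = (-100) + 1 = -99; 101 ≤ -99 — FAILS

Answer: Partially: holds for x = 100, fails for x = -100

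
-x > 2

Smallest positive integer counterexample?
Testing positive integers:
x = 1: -1 > 2 — FAILS  ← smallest positive counterexample

Answer: x = 1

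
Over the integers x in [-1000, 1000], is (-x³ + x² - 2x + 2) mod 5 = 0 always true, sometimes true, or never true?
Holds at x = 1: LHS = (-1³ + 1² - 2·1 + 2) mod 5 = 0 mod 5 = 0; 0 = 0 — holds
Fails at x = 0: LHS = (-0³ + 0² - 2·0 + 2) mod 5 = 2 mod 5 = 2; 2 = 0 — FAILS
It is satisfied by some integers in the range but not all.

Answer: Sometimes true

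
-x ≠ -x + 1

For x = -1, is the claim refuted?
Substitute x = -1 into the relation:
x = -1: LHS = -(-1) = 1, RHS = -(-1) + 1 = 2; 1 ≠ 2 — holds

The relation holds at x = -1, so it is not a counterexample.

Answer: No, x = -1 is not a counterexample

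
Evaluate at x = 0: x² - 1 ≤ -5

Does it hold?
x = 0: LHS = 0² - 1 = -1; -1 ≤ -5 — FAILS

The relation fails at x = 0, so x = 0 is a counterexample.

Answer: No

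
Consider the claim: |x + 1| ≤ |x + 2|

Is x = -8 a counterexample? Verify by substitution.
Substitute x = -8 into the relation:
x = -8: LHS = |(-8) + 1| = |-7| = 7, RHS = |(-8) + 2| = |-6| = 6; 7 ≤ 6 — FAILS

Since the claim fails at x = -8, this value is a counterexample.

Answer: Yes, x = -8 is a counterexample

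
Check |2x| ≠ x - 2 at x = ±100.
x = 100: LHS = |2·100| = |200| = 200, RHS = 100 - 2 = 98; 200 ≠ 98 — holds
x = -100: LHS = |2·(-100)| = |-200| = 200, RHS = (-100) - 2 = -102; 200 ≠ -102 — holds

Answer: Yes, holds for both x = 100 and x = -100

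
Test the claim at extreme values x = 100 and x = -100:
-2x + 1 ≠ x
x = 100: LHS = -2·100 + 1 = -199; -199 ≠ 100 — holds
x = -100: LHS = -2·(-100) + 1 = 201; 201 ≠ -100 — holds

Answer: Yes, holds for both x = 100 and x = -100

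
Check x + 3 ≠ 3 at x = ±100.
x = 100: LHS = 100 + 3 = 103; 103 ≠ 3 — holds
x = -100: LHS = (-100) + 3 = -97; -97 ≠ 3 — holds

Answer: Yes, holds for both x = 100 and x = -100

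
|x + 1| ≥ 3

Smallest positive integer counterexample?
Testing positive integers:
x = 1: LHS = |1 + 1| = |2| = 2; 2 ≥ 3 — FAILS  ← smallest positive counterexample

Answer: x = 1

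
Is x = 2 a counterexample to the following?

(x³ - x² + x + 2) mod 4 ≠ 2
Substitute x = 2 into the relation:
x = 2: LHS = (2³ - 2² + 2 + 2) mod 4 = 8 mod 4 = 0; 0 ≠ 2 — holds

The claim holds here, so x = 2 is not a counterexample. (A counterexample exists elsewhere, e.g. x = 0.)

Answer: No, x = 2 is not a counterexample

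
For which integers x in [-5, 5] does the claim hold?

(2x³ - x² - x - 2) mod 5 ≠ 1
Holds for: {-5, -4, -3, -2, 0, 1, 2, 3, 5}
Fails for: {-1, 4}

Answer: {-5, -4, -3, -2, 0, 1, 2, 3, 5}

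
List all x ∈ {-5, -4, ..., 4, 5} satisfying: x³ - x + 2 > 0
Holds for: {-1, 0, 1, 2, 3, 4, 5}
Fails for: {-5, -4, -3, -2}

Answer: {-1, 0, 1, 2, 3, 4, 5}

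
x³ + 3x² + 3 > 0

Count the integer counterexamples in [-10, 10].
Counterexamples in [-10, 10]: {-10, -9, -8, -7, -6, -5, -4}.

Counting them gives 7 values.

Answer: 7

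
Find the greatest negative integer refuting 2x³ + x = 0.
Testing negative integers from -1 downward:
x = -1: LHS = 2·(-1)³ + (-1) = -3; -3 = 0 — FAILS  ← closest negative counterexample to 0

Answer: x = -1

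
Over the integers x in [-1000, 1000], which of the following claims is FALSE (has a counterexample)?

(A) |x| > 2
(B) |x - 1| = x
(A) x = 0: LHS = |0| = 0; 0 > 2 — FAILS
(B) x = 0: LHS = |0 - 1| = |-1| = 1; 1 = 0 — FAILS

Answer: Both A and B are false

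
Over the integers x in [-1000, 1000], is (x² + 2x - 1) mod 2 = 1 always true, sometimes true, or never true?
Holds at x = 0: LHS = (0² + 2·0 - 1) mod 2 = (-1) mod 2 = 1; 1 = 1 — holds
Fails at x = 1: LHS = (1² + 2·1 - 1) mod 2 = 2 mod 2 = 0; 0 = 1 — FAILS
It is satisfied by some integers in the range but not all.

Answer: Sometimes true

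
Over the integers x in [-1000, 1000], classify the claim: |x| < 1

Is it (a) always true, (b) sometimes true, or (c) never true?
Holds at x = 0: LHS = |0| = 0; 0 < 1 — holds
Fails at x = 1: LHS = |1| = 1; 1 < 1 — FAILS
It is satisfied by some integers in the range but not all.

Answer: Sometimes true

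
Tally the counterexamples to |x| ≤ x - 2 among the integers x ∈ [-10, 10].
Counterexamples in [-10, 10]: {-10, -9, -8, -7, -6, -5, -4, -3, -2, -1, 0, 1, 2, 3, 4, 5, 6, 7, 8, 9, 10}.

Counting them gives 21 values.

Answer: 21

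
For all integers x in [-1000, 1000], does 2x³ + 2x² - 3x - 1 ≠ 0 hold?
The claim fails at x = 1:
x = 1: LHS = 2·1³ + 2·1² - 3·1 - 1 = 0; 0 ≠ 0 — FAILS

Because a single integer refutes it, the statement is false.

Answer: False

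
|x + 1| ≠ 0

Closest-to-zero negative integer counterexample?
Testing negative integers from -1 downward:
x = -1: LHS = |(-1) + 1| = |0| = 0; 0 ≠ 0 — FAILS  ← closest negative counterexample to 0

Answer: x = -1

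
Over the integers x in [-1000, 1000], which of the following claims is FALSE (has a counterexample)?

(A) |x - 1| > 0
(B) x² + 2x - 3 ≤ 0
(A) x = 1: LHS = |1 - 1| = |0| = 0; 0 > 0 — FAILS
(B) x = 2: LHS = 2² + 2·2 - 3 = 5; 5 ≤ 0 — FAILS

Answer: Both A and B are false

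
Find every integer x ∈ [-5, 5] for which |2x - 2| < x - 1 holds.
Over all integers in [-5, 5], LHS − RHS is smallest at x = 1, where it equals 0:
x = 1: LHS = |2·1 - 2| = |0| = 0, RHS = 1 - 1 = 0; 0 < 0 — FAILS
At the ends of the range:
x = -5: LHS = |2·(-5) - 2| = |-12| = 12, RHS = (-5) - 1 = -6; 12 < -6 — FAILS
x = 5: LHS = |2·5 - 2| = |8| = 8, RHS = 5 - 1 = 4; 8 < 4 — FAILS
Hence LHS − RHS is never negative, i.e. LHS ≥ RHS throughout, so the claimed relation (<) fails for every integer in [-5, 5].

Answer: None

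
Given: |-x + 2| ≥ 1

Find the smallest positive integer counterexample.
Testing positive integers:
x = 1: LHS = |-1 + 2| = |1| = 1; 1 ≥ 1 — holds
x = 2: LHS = |-2 + 2| = |0| = 0; 0 ≥ 1 — FAILS  ← smallest positive counterexample

Answer: x = 2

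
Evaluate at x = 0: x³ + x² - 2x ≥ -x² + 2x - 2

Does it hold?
x = 0: LHS = 0³ + 0² - 2·0 = 0, RHS = -0² + 2·0 - 2 = -2; 0 ≥ -2 — holds

The relation is satisfied at x = 0.

Answer: Yes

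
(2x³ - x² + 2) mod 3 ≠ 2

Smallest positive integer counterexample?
Testing positive integers:
x = 1: LHS = (2·1³ - 1² + 2) mod 3 = 3 mod 3 = 0; 0 ≠ 2 — holds
x = 2: LHS = (2·2³ - 2² + 2) mod 3 = 14 mod 3 = 2; 2 ≠ 2 — FAILS  ← smallest positive counterexample

Answer: x = 2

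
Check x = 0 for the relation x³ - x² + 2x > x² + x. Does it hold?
x = 0: LHS = 0³ - 0² + 2·0 = 0, RHS = 0² + 0 = 0; 0 > 0 — FAILS

The relation fails at x = 0, so x = 0 is a counterexample.

Answer: No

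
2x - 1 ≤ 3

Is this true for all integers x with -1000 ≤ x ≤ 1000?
The claim fails at x = 3:
x = 3: LHS = 2·3 - 1 = 5; 5 ≤ 3 — FAILS

Because a single integer refutes it, the statement is false.

Answer: False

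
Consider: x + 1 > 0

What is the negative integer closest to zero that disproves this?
Testing negative integers from -1 downward:
x = -1: LHS = (-1) + 1 = 0; 0 > 0 — FAILS  ← closest negative counterexample to 0

Answer: x = -1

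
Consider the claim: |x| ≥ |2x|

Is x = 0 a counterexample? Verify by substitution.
Substitute x = 0 into the relation:
x = 0: LHS = |0| = 0, RHS = |2·0| = |0| = 0; 0 ≥ 0 — holds

The claim holds here, so x = 0 is not a counterexample. (A counterexample exists elsewhere, e.g. x = 1.)

Answer: No, x = 0 is not a counterexample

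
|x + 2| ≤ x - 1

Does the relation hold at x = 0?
x = 0: LHS = |0 + 2| = |2| = 2, RHS = 0 - 1 = -1; 2 ≤ -1 — FAILS

The relation fails at x = 0, so x = 0 is a counterexample.

Answer: No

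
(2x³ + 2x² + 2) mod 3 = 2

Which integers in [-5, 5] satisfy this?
Holds for: {-4, -3, -1, 0, 2, 3, 5}
Fails for: {-5, -2, 1, 4}

Answer: {-4, -3, -1, 0, 2, 3, 5}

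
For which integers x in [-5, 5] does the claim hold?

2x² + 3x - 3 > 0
Holds for: {-5, -4, -3, 1, 2, 3, 4, 5}
Fails for: {-2, -1, 0}

Answer: {-5, -4, -3, 1, 2, 3, 4, 5}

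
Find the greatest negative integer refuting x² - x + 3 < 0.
Testing negative integers from -1 downward:
x = -1: LHS = (-1)² - (-1) + 3 = 5; 5 < 0 — FAILS  ← closest negative counterexample to 0

Answer: x = -1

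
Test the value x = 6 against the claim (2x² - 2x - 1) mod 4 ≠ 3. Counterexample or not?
Substitute x = 6 into the relation:
x = 6: LHS = (2·6² - 2·6 - 1) mod 4 = 59 mod 4 = 3; 3 ≠ 3 — FAILS

Since the claim fails at x = 6, this value is a counterexample.

Answer: Yes, x = 6 is a counterexample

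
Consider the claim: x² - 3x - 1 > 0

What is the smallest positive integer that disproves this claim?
Testing positive integers:
x = 1: LHS = 1² - 3·1 - 1 = -3; -3 > 0 — FAILS  ← smallest positive counterexample

Answer: x = 1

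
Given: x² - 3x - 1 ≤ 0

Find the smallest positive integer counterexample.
Testing positive integers:
x = 1: LHS = 1² - 3·1 - 1 = -3; -3 ≤ 0 — holds
x = 2: LHS = 2² - 3·2 - 1 = -3; -3 ≤ 0 — holds
x = 3: LHS = 3² - 3·3 - 1 = -1; -1 ≤ 0 — holds
x = 4: LHS = 4² - 3·4 - 1 = 3; 3 ≤ 0 — FAILS  ← smallest positive counterexample

Answer: x = 4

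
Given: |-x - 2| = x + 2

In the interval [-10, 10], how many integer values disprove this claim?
Counterexamples in [-10, 10]: {-10, -9, -8, -7, -6, -5, -4, -3}.

Counting them gives 8 values.

Answer: 8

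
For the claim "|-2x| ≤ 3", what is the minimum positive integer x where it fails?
Testing positive integers:
x = 1: LHS = |-2·1| = |-2| = 2; 2 ≤ 3 — holds
x = 2: LHS = |-2·2| = |-4| = 4; 4 ≤ 3 — FAILS  ← smallest positive counterexample

Answer: x = 2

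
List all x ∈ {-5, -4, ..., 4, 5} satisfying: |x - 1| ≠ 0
Holds for: {-5, -4, -3, -2, -1, 0, 2, 3, 4, 5}
Fails for: {1}

Answer: {-5, -4, -3, -2, -1, 0, 2, 3, 4, 5}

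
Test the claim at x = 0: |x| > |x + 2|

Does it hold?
x = 0: LHS = |0| = 0, RHS = |0 + 2| = |2| = 2; 0 > 2 — FAILS

The relation fails at x = 0, so x = 0 is a counterexample.

Answer: No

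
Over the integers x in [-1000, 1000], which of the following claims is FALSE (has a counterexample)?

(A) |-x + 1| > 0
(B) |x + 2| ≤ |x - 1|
(A) x = 1: LHS = |-1 + 1| = |0| = 0; 0 > 0 — FAILS
(B) x = 0: LHS = |0 + 2| = |2| = 2, RHS = |0 - 1| = |-1| = 1; 2 ≤ 1 — FAILS

Answer: Both A and B are false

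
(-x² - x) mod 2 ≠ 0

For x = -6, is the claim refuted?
Substitute x = -6 into the relation:
x = -6: LHS = (-(-6)² - (-6)) mod 2 = (-30) mod 2 = 0; 0 ≠ 0 — FAILS

Since the claim fails at x = -6, this value is a counterexample.

Answer: Yes, x = -6 is a counterexample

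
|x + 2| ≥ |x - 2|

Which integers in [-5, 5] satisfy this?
Holds for: {0, 1, 2, 3, 4, 5}
Fails for: {-5, -4, -3, -2, -1}

Answer: {0, 1, 2, 3, 4, 5}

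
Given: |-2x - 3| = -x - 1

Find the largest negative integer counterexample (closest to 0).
Testing negative integers from -1 downward:
x = -1: LHS = |-2·(-1) - 3| = |-1| = 1, RHS = -(-1) - 1 = 0; 1 = 0 — FAILS  ← closest negative counterexample to 0

Answer: x = -1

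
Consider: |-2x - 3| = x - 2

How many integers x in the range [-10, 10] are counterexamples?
Counterexamples in [-10, 10]: {-10, -9, -8, -7, -6, -5, -4, -3, -2, -1, 0, 1, 2, 3, 4, 5, 6, 7, 8, 9, 10}.

Counting them gives 21 values.

Answer: 21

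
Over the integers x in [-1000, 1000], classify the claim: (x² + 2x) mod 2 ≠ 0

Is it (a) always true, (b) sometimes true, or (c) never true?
Holds at x = 1: LHS = (1² + 2·1) mod 2 = 3 mod 2 = 1; 1 ≠ 0 — holds
Fails at x = 0: LHS = (0² + 2·0) mod 2 = 0 mod 2 = 0; 0 ≠ 0 — FAILS
It is satisfied by some integers in the range but not all.

Answer: Sometimes true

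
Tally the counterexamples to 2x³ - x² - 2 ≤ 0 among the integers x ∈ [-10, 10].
Counterexamples in [-10, 10]: {2, 3, 4, 5, 6, 7, 8, 9, 10}.

Counting them gives 9 values.

Answer: 9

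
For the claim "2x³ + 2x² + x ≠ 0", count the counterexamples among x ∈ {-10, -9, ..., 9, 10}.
Counterexamples in [-10, 10]: {0}.

Counting them gives 1 values.

Answer: 1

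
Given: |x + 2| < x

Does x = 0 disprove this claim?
Substitute x = 0 into the relation:
x = 0: LHS = |0 + 2| = |2| = 2; 2 < 0 — FAILS

Since the claim fails at x = 0, this value is a counterexample.

Answer: Yes, x = 0 is a counterexample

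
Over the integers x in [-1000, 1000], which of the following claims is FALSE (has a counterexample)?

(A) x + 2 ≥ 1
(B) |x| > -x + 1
(A) x = -2: LHS = (-2) + 2 = 0; 0 ≥ 1 — FAILS
(B) x = 0: LHS = |0| = 0, RHS = -0 + 1 = 1; 0 > 1 — FAILS

Answer: Both A and B are false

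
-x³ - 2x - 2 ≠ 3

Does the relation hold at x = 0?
x = 0: LHS = -0³ - 2·0 - 2 = -2; -2 ≠ 3 — holds

The relation is satisfied at x = 0.

Answer: Yes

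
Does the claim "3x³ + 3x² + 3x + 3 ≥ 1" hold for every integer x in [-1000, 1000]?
The claim fails at x = -1:
x = -1: LHS = 3·(-1)³ + 3·(-1)² + 3·(-1) + 3 = 0; 0 ≥ 1 — FAILS

Because a single integer refutes it, the statement is false.

Answer: False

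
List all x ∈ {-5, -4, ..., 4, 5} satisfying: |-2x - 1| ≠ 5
Holds for: {-5, -4, -2, -1, 0, 1, 3, 4, 5}
Fails for: {-3, 2}

Answer: {-5, -4, -2, -1, 0, 1, 3, 4, 5}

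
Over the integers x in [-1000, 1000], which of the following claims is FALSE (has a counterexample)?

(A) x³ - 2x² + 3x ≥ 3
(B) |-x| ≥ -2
(A) x = 0: LHS = 0³ - 2·0² + 3·0 = 0; 0 ≥ 3 — FAILS

(B) An absolute value is never negative, so the left side is ≥ 0 for every x, while the right side is -2. Tightest case in [-1000, 1000] is x = 0:
x = 0: LHS = |-0| = |0| = 0; 0 ≥ -2 — holds
Hence LHS − RHS is never negative, i.e. LHS ≥ RHS throughout, so the relation holds for every integer in [-1000, 1000].

Only (A) has a counterexample.

Answer: A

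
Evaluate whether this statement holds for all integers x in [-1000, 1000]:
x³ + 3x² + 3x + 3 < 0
The claim fails at x = 0:
x = 0: LHS = 0³ + 3·0² + 3·0 + 3 = 3; 3 < 0 — FAILS

Because a single integer refutes it, the statement is false.

Answer: False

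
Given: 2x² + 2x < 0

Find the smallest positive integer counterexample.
Testing positive integers:
x = 1: LHS = 2·1² + 2·1 = 4; 4 < 0 — FAILS  ← smallest positive counterexample

Answer: x = 1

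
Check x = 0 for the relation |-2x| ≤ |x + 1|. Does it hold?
x = 0: LHS = |-2·0| = |0| = 0, RHS = |0 + 1| = |1| = 1; 0 ≤ 1 — holds

The relation is satisfied at x = 0.

Answer: Yes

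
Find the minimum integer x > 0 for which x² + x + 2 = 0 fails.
Testing positive integers:
x = 1: LHS = 1² + 1 + 2 = 4; 4 = 0 — FAILS  ← smallest positive counterexample

Answer: x = 1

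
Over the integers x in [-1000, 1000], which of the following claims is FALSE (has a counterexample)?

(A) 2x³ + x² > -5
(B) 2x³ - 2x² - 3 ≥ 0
(A) x = -2: LHS = 2·(-2)³ + (-2)² = -12; -12 > -5 — FAILS
(B) x = 0: LHS = 2·0³ - 2·0² - 3 = -3; -3 ≥ 0 — FAILS

Answer: Both A and B are false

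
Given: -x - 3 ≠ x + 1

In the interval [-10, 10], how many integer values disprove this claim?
Counterexamples in [-10, 10]: {-2}.

Counting them gives 1 values.

Answer: 1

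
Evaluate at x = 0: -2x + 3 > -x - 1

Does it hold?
x = 0: LHS = -2·0 + 3 = 3, RHS = -0 - 1 = -1; 3 > -1 — holds

The relation is satisfied at x = 0.

Answer: Yes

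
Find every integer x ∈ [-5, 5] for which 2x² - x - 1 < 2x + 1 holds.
Holds for: {0, 1}
Fails for: {-5, -4, -3, -2, -1, 2, 3, 4, 5}

Answer: {0, 1}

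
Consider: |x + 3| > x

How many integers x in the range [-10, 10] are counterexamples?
Over all integers in [-10, 10], LHS − RHS is smallest at x = 0, where it equals 3:
x = 0: LHS = |0 + 3| = |3| = 3; 3 > 0 — holds
At the ends of the range:
x = -10: LHS = |(-10) + 3| = |-7| = 7; 7 > -10 — holds
x = 10: LHS = |10 + 3| = |13| = 13; 13 > 10 — holds
Hence LHS − RHS is never zero or negative, i.e. LHS > RHS throughout, so the relation holds for every integer in [-10, 10].

No counterexample appears in that range.

Answer: 0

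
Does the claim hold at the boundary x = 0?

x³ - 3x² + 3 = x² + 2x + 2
x = 0: LHS = 0³ - 3·0² + 3 = 3, RHS = 0² + 2·0 + 2 = 2; 3 = 2 — FAILS

The relation fails at x = 0, so x = 0 is a counterexample.

Answer: No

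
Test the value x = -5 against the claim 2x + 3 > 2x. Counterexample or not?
Substitute x = -5 into the relation:
x = -5: LHS = 2·(-5) + 3 = -7, RHS = 2·(-5) = -10; -7 > -10 — holds

The relation holds at x = -5, so it is not a counterexample.

Answer: No, x = -5 is not a counterexample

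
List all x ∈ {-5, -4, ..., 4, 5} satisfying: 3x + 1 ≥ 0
Holds for: {0, 1, 2, 3, 4, 5}
Fails for: {-5, -4, -3, -2, -1}

Answer: {0, 1, 2, 3, 4, 5}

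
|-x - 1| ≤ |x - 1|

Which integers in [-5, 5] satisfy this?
Holds for: {-5, -4, -3, -2, -1, 0}
Fails for: {1, 2, 3, 4, 5}

Answer: {-5, -4, -3, -2, -1, 0}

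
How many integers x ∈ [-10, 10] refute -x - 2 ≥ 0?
Counterexamples in [-10, 10]: {-1, 0, 1, 2, 3, 4, 5, 6, 7, 8, 9, 10}.

Counting them gives 12 values.

Answer: 12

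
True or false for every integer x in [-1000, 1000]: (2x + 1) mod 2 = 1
For a polynomial with integer coefficients, its value mod 2 depends only on x mod 2, so it suffices to check one representative of each residue class, x = 0, 1:
x = 0: LHS = (2·0 + 1) mod 2 = 1 mod 2 = 1; 1 = 1 — holds
x = 1: LHS = (2·1 + 1) mod 2 = 3 mod 2 = 1; 1 = 1 — holds
The relation holds in every residue class, so the relation holds for every integer in [-1000, 1000].

No counterexample exists.

Answer: True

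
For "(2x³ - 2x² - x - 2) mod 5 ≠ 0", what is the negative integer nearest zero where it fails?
Testing negative integers from -1 downward:
x = -1: LHS = (2·(-1)³ - 2·(-1)² - (-1) - 2) mod 5 = (-5) mod 5 = 0; 0 ≠ 0 — FAILS  ← closest negative counterexample to 0

Answer: x = -1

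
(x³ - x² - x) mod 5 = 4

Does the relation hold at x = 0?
x = 0: LHS = (0³ - 0² - 0) mod 5 = 0 mod 5 = 0; 0 = 4 — FAILS

The relation fails at x = 0, so x = 0 is a counterexample.

Answer: No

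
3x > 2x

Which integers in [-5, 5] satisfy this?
Holds for: {1, 2, 3, 4, 5}
Fails for: {-5, -4, -3, -2, -1, 0}

Answer: {1, 2, 3, 4, 5}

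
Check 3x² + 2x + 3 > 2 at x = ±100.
x = 100: LHS = 3·100² + 2·100 + 3 = 30203; 30203 > 2 — holds
x = -100: LHS = 3·(-100)² + 2·(-100) + 3 = 29803; 29803 > 2 — holds

Answer: Yes, holds for both x = 100 and x = -100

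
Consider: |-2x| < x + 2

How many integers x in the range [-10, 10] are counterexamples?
Counterexamples in [-10, 10]: {-10, -9, -8, -7, -6, -5, -4, -3, -2, -1, 2, 3, 4, 5, 6, 7, 8, 9, 10}.

Counting them gives 19 values.

Answer: 19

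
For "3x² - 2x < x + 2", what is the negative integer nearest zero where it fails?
Testing negative integers from -1 downward:
x = -1: LHS = 3·(-1)² - 2·(-1) = 5, RHS = (-1) + 2 = 1; 5 < 1 — FAILS  ← closest negative counterexample to 0

Answer: x = -1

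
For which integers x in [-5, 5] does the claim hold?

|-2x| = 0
Holds for: {0}
Fails for: {-5, -4, -3, -2, -1, 1, 2, 3, 4, 5}

Answer: {0}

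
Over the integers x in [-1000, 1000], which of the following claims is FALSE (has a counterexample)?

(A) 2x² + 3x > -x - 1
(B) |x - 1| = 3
(A) x = -1: LHS = 2·(-1)² + 3·(-1) = -1, RHS = -(-1) - 1 = 0; -1 > 0 — FAILS
(B) x = 0: LHS = |0 - 1| = |-1| = 1; 1 = 3 — FAILS

Answer: Both A and B are false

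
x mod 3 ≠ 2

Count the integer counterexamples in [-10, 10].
Counterexamples in [-10, 10]: {-10, -7, -4, -1, 2, 5, 8}.

Counting them gives 7 values.

Answer: 7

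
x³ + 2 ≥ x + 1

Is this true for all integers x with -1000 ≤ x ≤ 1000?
The claim fails at x = -2:
x = -2: LHS = (-2)³ + 2 = -6, RHS = (-2) + 1 = -1; -6 ≥ -1 — FAILS

Because a single integer refutes it, the statement is false.

Answer: False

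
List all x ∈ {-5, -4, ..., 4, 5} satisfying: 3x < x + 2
Holds for: {-5, -4, -3, -2, -1, 0}
Fails for: {1, 2, 3, 4, 5}

Answer: {-5, -4, -3, -2, -1, 0}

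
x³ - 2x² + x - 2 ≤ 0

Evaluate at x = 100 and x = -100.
x = 100: LHS = 100³ - 2·100² + 100 - 2 = 980098; 980098 ≤ 0 — FAILS
x = -100: LHS = (-100)³ - 2·(-100)² + (-100) - 2 = -1020102; -1020102 ≤ 0 — holds

Answer: Partially: fails for x = 100, holds for x = -100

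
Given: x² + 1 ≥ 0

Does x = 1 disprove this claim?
Substitute x = 1 into the relation:
x = 1: LHS = 1² + 1 = 2; 2 ≥ 0 — holds

The relation holds at x = 1, so it is not a counterexample.

Answer: No, x = 1 is not a counterexample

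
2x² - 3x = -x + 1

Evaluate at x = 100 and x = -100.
x = 100: LHS = 2·100² - 3·100 = 19700, RHS = -100 + 1 = -99; 19700 = -99 — FAILS
x = -100: LHS = 2·(-100)² - 3·(-100) = 20300, RHS = -(-100) + 1 = 101; 20300 = 101 — FAILS

Answer: No, fails for both x = 100 and x = -100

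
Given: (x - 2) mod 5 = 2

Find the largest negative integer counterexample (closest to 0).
Testing negative integers from -1 downward:
x = -1: LHS = ((-1) - 2) mod 5 = (-3) mod 5 = 2; 2 = 2 — holds
x = -2: LHS = ((-2) - 2) mod 5 = (-4) mod 5 = 1; 1 = 2 — FAILS  ← closest negative counterexample to 0

Answer: x = -2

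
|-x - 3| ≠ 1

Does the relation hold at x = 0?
x = 0: LHS = |-0 - 3| = |-3| = 3; 3 ≠ 1 — holds

The relation is satisfied at x = 0.

Answer: Yes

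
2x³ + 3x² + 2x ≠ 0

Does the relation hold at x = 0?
x = 0: LHS = 2·0³ + 3·0² + 2·0 = 0; 0 ≠ 0 — FAILS

The relation fails at x = 0, so x = 0 is a counterexample.

Answer: No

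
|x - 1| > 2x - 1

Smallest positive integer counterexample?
Testing positive integers:
x = 1: LHS = |1 - 1| = |0| = 0, RHS = 2·1 - 1 = 1; 0 > 1 — FAILS  ← smallest positive counterexample

Answer: x = 1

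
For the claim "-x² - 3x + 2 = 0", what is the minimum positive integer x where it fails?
Testing positive integers:
x = 1: LHS = -1² - 3·1 + 2 = -2; -2 = 0 — FAILS  ← smallest positive counterexample

Answer: x = 1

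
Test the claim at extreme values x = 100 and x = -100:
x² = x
x = 100: LHS = 100² = 10000; 10000 = 100 — FAILS
x = -100: LHS = (-100)² = 10000; 10000 = -100 — FAILS

Answer: No, fails for both x = 100 and x = -100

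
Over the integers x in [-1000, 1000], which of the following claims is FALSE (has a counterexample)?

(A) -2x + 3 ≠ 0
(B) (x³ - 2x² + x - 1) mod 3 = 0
(A) Track d = LHS − RHS over the integers in [-1000, 1000]. Equality would need d = 0, but d changes sign only between consecutive integers, jumping over 0:
x = 1: LHS = -2·1 + 3 = 1; 1 ≠ 0 — holds  (d = 1)
x = 2: LHS = -2·2 + 3 = -1; -1 ≠ 0 — holds  (d = -1)
Away from these crossings d keeps a constant sign, and checking every integer in [-1000, 1000] confirms d ≠ 0 throughout. Hence the two sides are never equal, so the relation holds for every integer in [-1000, 1000].

(B) x = 0: LHS = (0³ - 2·0² + 0 - 1) mod 3 = (-1) mod 3 = 2; 2 = 0 — FAILS

Only (B) has a counterexample.

Answer: B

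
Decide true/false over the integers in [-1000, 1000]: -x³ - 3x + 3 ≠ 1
Track d = LHS − RHS over the integers in [-1000, 1000]. Equality would need d = 0, but d changes sign only between consecutive integers, jumping over 0:
x = 0: LHS = -0³ - 3·0 + 3 = 3; 3 ≠ 1 — holds  (d = 2)
x = 1: LHS = -1³ - 3·1 + 3 = -1; -1 ≠ 1 — holds  (d = -2)
Away from these crossings d keeps a constant sign, and checking every integer in [-1000, 1000] confirms d ≠ 0 throughout. Hence the two sides are never equal, so the relation holds for every integer in [-1000, 1000].

No counterexample exists.

Answer: True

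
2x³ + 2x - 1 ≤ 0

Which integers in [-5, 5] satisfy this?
Holds for: {-5, -4, -3, -2, -1, 0}
Fails for: {1, 2, 3, 4, 5}

Answer: {-5, -4, -3, -2, -1, 0}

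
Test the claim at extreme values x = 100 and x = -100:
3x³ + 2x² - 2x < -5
x = 100: LHS = 3·100³ + 2·100² - 2·100 = 3019800; 3019800 < -5 — FAILS
x = -100: LHS = 3·(-100)³ + 2·(-100)² - 2·(-100) = -2979800; -2979800 < -5 — holds

Answer: Partially: fails for x = 100, holds for x = -100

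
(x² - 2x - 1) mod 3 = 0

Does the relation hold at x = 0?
x = 0: LHS = (0² - 2·0 - 1) mod 3 = (-1) mod 3 = 2; 2 = 0 — FAILS

The relation fails at x = 0, so x = 0 is a counterexample.

Answer: No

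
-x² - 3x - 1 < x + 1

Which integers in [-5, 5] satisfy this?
Holds for: {-5, -4, 0, 1, 2, 3, 4, 5}
Fails for: {-3, -2, -1}

Answer: {-5, -4, 0, 1, 2, 3, 4, 5}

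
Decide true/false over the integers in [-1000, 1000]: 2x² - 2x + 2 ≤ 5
The claim fails at x = -1:
x = -1: LHS = 2·(-1)² - 2·(-1) + 2 = 6; 6 ≤ 5 — FAILS

Because a single integer refutes it, the statement is false.

Answer: False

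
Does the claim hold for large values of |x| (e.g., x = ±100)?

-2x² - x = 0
x = 100: LHS = -2·100² - 100 = -20100; -20100 = 0 — FAILS
x = -100: LHS = -2·(-100)² - (-100) = -19900; -19900 = 0 — FAILS

Answer: No, fails for both x = 100 and x = -100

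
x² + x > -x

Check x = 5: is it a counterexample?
Substitute x = 5 into the relation:
x = 5: LHS = 5² + 5 = 30; 30 > -5 — holds

The claim holds here, so x = 5 is not a counterexample. (A counterexample exists elsewhere, e.g. x = 0.)

Answer: No, x = 5 is not a counterexample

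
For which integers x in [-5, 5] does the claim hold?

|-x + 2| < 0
An absolute value is never negative, so the left side is ≥ 0 for every x, while the right side is 0. Tightest case in [-5, 5] is x = 2:
x = 2: LHS = |-2 + 2| = |0| = 0; 0 < 0 — FAILS
Hence LHS − RHS is never negative, i.e. LHS ≥ RHS throughout, so the claimed relation (<) fails for every integer in [-5, 5].

Answer: None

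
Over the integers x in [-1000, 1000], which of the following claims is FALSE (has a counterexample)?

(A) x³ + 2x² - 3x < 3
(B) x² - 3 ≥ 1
(A) x = -1: LHS = (-1)³ + 2·(-1)² - 3·(-1) = 4; 4 < 3 — FAILS
(B) x = 0: LHS = 0² - 3 = -3; -3 ≥ 1 — FAILS

Answer: Both A and B are false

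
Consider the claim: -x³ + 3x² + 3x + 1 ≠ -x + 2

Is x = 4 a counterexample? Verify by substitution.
Substitute x = 4 into the relation:
x = 4: LHS = -4³ + 3·4² + 3·4 + 1 = -3, RHS = -4 + 2 = -2; -3 ≠ -2 — holds

The relation holds at x = 4, so it is not a counterexample.

Answer: No, x = 4 is not a counterexample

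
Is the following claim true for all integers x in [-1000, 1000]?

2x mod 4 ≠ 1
For a polynomial with integer coefficients, its value mod 4 depends only on x mod 4, so it suffices to check one representative of each residue class, x = 0, 1, 2, 3:
x = 0: LHS = (2·0) mod 4 = 0 mod 4 = 0; 0 ≠ 1 — holds
x = 1: LHS = (2·1) mod 4 = 2 mod 4 = 2; 2 ≠ 1 — holds
x = 2: LHS = (2·2) mod 4 = 4 mod 4 = 0; 0 ≠ 1 — holds
x = 3: LHS = (2·3) mod 4 = 6 mod 4 = 2; 2 ≠ 1 — holds
The relation holds in every residue class, so the relation holds for every integer in [-1000, 1000].

No counterexample exists.

Answer: True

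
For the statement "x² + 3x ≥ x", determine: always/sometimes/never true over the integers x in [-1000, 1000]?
Holds at x = 0: LHS = 0² + 3·0 = 0; 0 ≥ 0 — holds
Fails at x = -1: LHS = (-1)² + 3·(-1) = -2; -2 ≥ -1 — FAILS
It is satisfied by some integers in the range but not all.

Answer: Sometimes true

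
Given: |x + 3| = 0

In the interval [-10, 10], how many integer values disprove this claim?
Counterexamples in [-10, 10]: {-10, -9, -8, -7, -6, -5, -4, -2, -1, 0, 1, 2, 3, 4, 5, 6, 7, 8, 9, 10}.

Counting them gives 20 values.

Answer: 20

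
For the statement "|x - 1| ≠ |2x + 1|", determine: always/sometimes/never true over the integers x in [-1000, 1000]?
Holds at x = 1: LHS = |1 - 1| = |0| = 0, RHS = |2·1 + 1| = |3| = 3; 0 ≠ 3 — holds
Fails at x = 0: LHS = |0 - 1| = |-1| = 1, RHS = |2·0 + 1| = |1| = 1; 1 ≠ 1 — FAILS
It is satisfied by some integers in the range but not all.

Answer: Sometimes true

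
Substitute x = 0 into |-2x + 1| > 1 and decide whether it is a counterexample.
Substitute x = 0 into the relation:
x = 0: LHS = |-2·0 + 1| = |1| = 1; 1 > 1 — FAILS

Since the claim fails at x = 0, this value is a counterexample.

Answer: Yes, x = 0 is a counterexample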